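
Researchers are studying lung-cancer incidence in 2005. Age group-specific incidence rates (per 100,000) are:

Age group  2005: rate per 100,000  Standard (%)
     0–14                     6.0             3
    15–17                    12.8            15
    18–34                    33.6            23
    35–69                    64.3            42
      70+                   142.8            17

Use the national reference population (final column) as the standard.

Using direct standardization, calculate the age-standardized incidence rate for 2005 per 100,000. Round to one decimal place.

Standard weights: 0.03, 0.15, 0.23, 0.42, 0.17.
Standardized rate: 0.0300×6.0 + 0.1500×12.8 + 0.2300×33.6 + 0.4200×64.3 + 0.1700×142.8 = 61.1100 per 100,000.

61.1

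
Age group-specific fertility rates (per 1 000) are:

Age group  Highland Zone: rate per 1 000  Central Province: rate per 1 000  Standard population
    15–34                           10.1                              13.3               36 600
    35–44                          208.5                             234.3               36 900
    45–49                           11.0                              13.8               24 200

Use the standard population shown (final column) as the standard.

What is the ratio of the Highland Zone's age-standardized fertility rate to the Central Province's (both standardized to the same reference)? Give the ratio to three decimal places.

0.880

Standard total = 97 700; weights = 0.3746, 0.3777, 0.2477.
The Highland Zone: 0.3746×10.1 + 0.3777×208.5 + 0.2477×11.0 = 85.2560 per 1 000.
The Central Province: 0.3746×13.3 + 0.3777×234.3 + 0.2477×13.8 = 96.8926 per 1 000.
Ratio = 85.2560 ÷ 96.8926 = 0.87990.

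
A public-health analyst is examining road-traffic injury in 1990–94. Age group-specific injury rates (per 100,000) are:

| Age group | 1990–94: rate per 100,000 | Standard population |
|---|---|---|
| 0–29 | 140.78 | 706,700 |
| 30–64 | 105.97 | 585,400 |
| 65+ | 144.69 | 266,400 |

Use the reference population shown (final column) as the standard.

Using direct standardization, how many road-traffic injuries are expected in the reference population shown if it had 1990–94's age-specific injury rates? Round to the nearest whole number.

Expected road-traffic injuries = Σ (standard pop × age-specific rate ÷ 100,000)
= 706,700×140.78/100,000 + 585,400×105.97/100,000 + 266,400×144.69/100,000
= 994.89 + 620.35 + 385.45 = 2000.69.

2001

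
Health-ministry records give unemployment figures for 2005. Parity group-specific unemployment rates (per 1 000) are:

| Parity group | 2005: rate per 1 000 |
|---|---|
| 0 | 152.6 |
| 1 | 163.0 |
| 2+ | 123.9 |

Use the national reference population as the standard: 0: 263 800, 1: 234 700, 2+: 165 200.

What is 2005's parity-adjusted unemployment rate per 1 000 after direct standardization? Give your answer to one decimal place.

149.1

Standard total = 663 700; weights = 0.3975, 0.3536, 0.2489.
Standardized rate: 0.3975×152.6 + 0.3536×163.0 + 0.2489×123.9 = 149.1340 per 1 000.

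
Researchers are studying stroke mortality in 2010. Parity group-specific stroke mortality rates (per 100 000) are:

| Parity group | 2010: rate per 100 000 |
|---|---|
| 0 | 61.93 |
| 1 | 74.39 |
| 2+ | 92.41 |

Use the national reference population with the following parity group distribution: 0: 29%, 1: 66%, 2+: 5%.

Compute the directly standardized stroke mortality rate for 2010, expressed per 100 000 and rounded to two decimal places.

Standard weights: 0.29, 0.66, 0.05.
Standardized rate: 0.2900×61.93 + 0.6600×74.39 + 0.0500×92.41 = 71.6776 per 100 000.

71.68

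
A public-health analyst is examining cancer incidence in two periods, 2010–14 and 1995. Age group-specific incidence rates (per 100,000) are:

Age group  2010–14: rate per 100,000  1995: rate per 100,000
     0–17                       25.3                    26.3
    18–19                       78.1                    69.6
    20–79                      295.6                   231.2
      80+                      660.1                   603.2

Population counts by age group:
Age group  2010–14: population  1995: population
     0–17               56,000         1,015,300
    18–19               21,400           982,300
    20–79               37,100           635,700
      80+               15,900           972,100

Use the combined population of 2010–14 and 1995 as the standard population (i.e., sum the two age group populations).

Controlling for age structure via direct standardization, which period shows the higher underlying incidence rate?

2010–14

Combined standard total = 3,735,800; weights = 0.2868, 0.2687, 0.1801, 0.2645.
2010–14: 0.2868×25.3 + 0.2687×78.1 + 0.1801×295.6 + 0.2645×660.1 = 256.0499 per 100,000.
1995: 0.2868×26.3 + 0.2687×69.6 + 0.1801×231.2 + 0.2645×603.2 = 227.4066 per 100,000.
The crude rates (188.27 vs 229.77) would put 1995 higher, but that reflects its age composition; once standardized to a common age structure, 2010–14 has the higher underlying rate.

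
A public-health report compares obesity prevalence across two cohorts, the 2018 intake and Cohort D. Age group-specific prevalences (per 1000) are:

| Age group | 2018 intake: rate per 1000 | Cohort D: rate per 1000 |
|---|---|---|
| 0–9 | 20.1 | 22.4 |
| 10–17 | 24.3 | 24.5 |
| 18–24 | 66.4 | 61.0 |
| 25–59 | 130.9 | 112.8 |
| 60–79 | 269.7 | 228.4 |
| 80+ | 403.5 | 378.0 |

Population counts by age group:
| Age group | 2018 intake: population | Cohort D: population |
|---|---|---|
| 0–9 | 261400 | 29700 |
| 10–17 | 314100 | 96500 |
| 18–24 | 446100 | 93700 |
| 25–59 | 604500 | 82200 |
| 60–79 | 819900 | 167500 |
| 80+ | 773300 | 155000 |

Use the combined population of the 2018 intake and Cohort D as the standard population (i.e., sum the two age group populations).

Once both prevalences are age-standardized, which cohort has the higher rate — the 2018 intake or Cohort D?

Combined standard total = 3843900; weights = 0.0757, 0.1068, 0.1404, 0.1786, 0.2569, 0.2415.
The 2018 intake: 0.0757×20.1 + 0.1068×24.3 + 0.1404×66.4 + 0.1786×130.9 + 0.2569×269.7 + 0.2415×403.5 = 203.5514 per 1000.
Cohort D: 0.0757×22.4 + 0.1068×24.5 + 0.1404×61.0 + 0.1786×112.8 + 0.2569×228.4 + 0.2415×378.0 = 182.9880 per 1000.

2018 intake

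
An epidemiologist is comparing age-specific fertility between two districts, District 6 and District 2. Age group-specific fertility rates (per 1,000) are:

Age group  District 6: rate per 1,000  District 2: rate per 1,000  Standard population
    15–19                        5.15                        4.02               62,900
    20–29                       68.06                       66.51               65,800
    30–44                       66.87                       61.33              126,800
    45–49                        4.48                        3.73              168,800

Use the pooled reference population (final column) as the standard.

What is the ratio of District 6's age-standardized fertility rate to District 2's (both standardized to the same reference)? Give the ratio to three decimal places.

1.077

Standard total = 424,300; weights = 0.1482, 0.1551, 0.2988, 0.3978.
District 6: 0.1482×5.15 + 0.1551×68.06 + 0.2988×66.87 + 0.3978×4.48 = 33.0842 per 1,000.
District 2: 0.1482×4.02 + 0.1551×66.51 + 0.2988×61.33 + 0.3978×3.73 = 30.7223 per 1,000.
Ratio = 33.0842 ÷ 30.7223 = 1.07688.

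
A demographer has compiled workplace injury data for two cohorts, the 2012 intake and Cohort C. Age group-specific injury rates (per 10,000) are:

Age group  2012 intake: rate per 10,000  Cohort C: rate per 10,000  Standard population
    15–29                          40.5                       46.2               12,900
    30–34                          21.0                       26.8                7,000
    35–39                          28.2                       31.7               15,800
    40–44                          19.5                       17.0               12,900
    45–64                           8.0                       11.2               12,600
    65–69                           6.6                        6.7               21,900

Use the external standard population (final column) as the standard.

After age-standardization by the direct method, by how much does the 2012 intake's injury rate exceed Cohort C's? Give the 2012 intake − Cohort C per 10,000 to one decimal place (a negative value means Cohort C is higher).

Standard total = 83,100; weights = 0.1552, 0.0842, 0.1901, 0.1552, 0.1516, 0.2635.
The 2012 intake: 0.1552×40.5 + 0.0842×21.0 + 0.1901×28.2 + 0.1552×19.5 + 0.1516×8.0 + 0.2635×6.6 = 19.3971 per 10,000.
Cohort C: 0.1552×46.2 + 0.0842×26.8 + 0.1901×31.7 + 0.1552×17.0 + 0.1516×11.2 + 0.2635×6.7 = 21.5594 per 10,000.
Difference = 19.3971 − 21.5594 = -2.1623.

-2.2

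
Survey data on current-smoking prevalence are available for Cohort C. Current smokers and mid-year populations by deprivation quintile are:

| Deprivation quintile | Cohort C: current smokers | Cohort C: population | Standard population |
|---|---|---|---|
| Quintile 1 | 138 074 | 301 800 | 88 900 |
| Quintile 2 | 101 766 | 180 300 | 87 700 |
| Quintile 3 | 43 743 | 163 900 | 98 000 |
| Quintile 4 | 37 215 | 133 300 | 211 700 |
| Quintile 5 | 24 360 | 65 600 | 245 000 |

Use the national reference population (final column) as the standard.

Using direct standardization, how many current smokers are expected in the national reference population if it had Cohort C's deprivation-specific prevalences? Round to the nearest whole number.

266409

Deprivation-specific rates per 1 000 for Cohort C: 457.502, 564.426, 266.888, 279.182, 371.341.
Expected current smokers = Σ (standard pop × deprivation-specific rate ÷ 1 000)
= 88 900×457.502/1 000 + 87 700×564.426/1 000 + 98 000×266.888/1 000 + 211 700×279.182/1 000 + 245 000×371.341/1 000
= 40671.90 + 49500.16 + 26155.06 + 59102.89 + 90978.66 = 266408.66.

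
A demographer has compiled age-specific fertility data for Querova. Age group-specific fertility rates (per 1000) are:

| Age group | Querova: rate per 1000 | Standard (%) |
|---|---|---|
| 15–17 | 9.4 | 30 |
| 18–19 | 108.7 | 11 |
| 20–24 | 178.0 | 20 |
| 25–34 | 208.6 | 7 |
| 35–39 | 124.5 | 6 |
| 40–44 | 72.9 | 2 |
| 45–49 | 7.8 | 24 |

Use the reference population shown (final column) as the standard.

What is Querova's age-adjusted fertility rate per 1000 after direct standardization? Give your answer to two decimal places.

Standard weights: 0.30, 0.11, 0.20, 0.07, 0.06, 0.02, 0.24.
Standardized rate: 0.3000×9.4 + 0.1100×108.7 + 0.2000×178.0 + 0.0700×208.6 + 0.0600×124.5 + 0.0200×72.9 + 0.2400×7.8 = 75.7790 per 1000.

75.78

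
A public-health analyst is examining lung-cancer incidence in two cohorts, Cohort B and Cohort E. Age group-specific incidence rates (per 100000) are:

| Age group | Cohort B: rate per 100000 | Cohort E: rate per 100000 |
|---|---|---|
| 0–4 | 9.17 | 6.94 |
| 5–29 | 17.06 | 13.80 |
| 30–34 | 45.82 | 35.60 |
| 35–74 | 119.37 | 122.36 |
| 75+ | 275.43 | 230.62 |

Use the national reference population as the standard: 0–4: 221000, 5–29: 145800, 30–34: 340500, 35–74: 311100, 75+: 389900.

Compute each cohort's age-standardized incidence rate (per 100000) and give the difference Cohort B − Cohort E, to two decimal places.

Standard total = 1408300; weights = 0.1569, 0.1035, 0.2418, 0.2209, 0.2769.
Cohort B: 0.1569×9.17 + 0.1035×17.06 + 0.2418×45.82 + 0.2209×119.37 + 0.2769×275.43 = 116.9082 per 100000.
Cohort E: 0.1569×6.94 + 0.1035×13.80 + 0.2418×35.60 + 0.2209×122.36 + 0.2769×230.62 = 102.0042 per 100000.
Difference = 116.9082 − 102.0042 = 14.9040.

14.90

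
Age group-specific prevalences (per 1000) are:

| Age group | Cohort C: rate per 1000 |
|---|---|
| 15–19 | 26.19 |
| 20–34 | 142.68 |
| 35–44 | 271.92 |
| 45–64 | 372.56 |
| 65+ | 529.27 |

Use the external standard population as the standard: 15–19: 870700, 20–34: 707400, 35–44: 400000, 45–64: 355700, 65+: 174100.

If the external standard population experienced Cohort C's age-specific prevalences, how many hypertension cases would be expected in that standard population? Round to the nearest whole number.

457169

Expected hypertension cases = Σ (standard pop × age-specific rate ÷ 1000)
= 870700×26.19/1000 + 707400×142.68/1000 + 400000×271.92/1000 + 355700×372.56/1000 + 174100×529.27/1000
= 22803.63 + 100931.83 + 108768.00 + 132519.59 + 92145.91 = 457168.96.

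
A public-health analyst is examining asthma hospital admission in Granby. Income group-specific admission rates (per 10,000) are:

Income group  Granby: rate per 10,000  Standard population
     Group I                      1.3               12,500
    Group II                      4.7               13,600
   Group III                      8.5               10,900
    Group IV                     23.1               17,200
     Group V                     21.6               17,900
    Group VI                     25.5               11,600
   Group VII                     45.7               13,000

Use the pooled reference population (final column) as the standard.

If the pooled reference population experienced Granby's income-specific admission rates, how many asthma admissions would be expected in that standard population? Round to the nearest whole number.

185

Expected asthma admissions = Σ (standard pop × income-specific rate ÷ 10,000)
= 12,500×1.3/10,000 + 13,600×4.7/10,000 + 10,900×8.5/10,000 + 17,200×23.1/10,000 + 17,900×21.6/10,000 + 11,600×25.5/10,000 + 13,000×45.7/10,000
= 1.62 + 6.39 + 9.27 + 39.73 + 38.66 + 29.58 + 59.41 = 184.67.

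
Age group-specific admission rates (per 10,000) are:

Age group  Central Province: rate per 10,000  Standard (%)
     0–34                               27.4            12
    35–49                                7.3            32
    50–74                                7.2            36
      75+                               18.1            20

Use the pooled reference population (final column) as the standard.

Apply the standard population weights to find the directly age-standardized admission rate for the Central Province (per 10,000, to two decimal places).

11.84

Standard weights: 0.12, 0.32, 0.36, 0.20.
Standardized rate: 0.1200×27.4 + 0.3200×7.3 + 0.3600×7.2 + 0.2000×18.1 = 11.8360 per 10,000.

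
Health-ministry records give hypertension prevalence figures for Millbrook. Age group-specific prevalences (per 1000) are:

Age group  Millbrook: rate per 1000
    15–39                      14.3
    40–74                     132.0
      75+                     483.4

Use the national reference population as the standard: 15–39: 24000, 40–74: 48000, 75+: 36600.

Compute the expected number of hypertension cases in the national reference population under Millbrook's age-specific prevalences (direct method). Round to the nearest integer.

Expected hypertension cases = Σ (standard pop × age-specific rate ÷ 1000)
= 24000×14.3/1000 + 48000×132.0/1000 + 36600×483.4/1000
= 343.20 + 6336.00 + 17692.44 = 24371.64.

24372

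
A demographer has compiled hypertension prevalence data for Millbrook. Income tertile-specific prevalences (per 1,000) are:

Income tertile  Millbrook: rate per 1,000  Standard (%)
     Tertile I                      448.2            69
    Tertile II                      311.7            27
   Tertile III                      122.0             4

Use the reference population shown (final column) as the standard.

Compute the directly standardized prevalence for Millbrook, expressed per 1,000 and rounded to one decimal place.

Standard weights: 0.69, 0.27, 0.04.
Standardized rate: 0.6900×448.2 + 0.2700×311.7 + 0.0400×122.0 = 398.2970 per 1,000.

398.3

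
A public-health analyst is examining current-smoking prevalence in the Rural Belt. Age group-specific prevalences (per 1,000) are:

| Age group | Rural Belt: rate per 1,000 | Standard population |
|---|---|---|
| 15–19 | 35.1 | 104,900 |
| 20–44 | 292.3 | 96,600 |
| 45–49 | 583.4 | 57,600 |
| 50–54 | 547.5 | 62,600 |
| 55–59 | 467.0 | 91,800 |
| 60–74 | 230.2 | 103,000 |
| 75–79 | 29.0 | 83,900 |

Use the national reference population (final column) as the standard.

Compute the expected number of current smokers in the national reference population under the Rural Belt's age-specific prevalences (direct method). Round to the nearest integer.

168810

Expected current smokers = Σ (standard pop × age-specific rate ÷ 1,000)
= 104,900×35.1/1,000 + 96,600×292.3/1,000 + 57,600×583.4/1,000 + 62,600×547.5/1,000 + 91,800×467.0/1,000 + 103,000×230.2/1,000 + 83,900×29.0/1,000
= 3681.99 + 28236.18 + 33603.84 + 34273.50 + 42870.60 + 23710.60 + 2433.10 = 168809.81.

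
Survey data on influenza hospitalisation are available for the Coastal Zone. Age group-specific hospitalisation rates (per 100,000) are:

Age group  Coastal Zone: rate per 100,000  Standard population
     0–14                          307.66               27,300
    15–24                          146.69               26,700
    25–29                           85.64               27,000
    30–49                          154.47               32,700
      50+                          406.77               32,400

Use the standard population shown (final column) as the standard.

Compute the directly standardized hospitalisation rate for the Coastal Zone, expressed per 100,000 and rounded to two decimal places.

224.90

Standard total = 146,100; weights = 0.1869, 0.1828, 0.1848, 0.2238, 0.2218.
Standardized rate: 0.1869×307.66 + 0.1828×146.69 + 0.1848×85.64 + 0.2238×154.47 + 0.2218×406.77 = 224.9044 per 100,000.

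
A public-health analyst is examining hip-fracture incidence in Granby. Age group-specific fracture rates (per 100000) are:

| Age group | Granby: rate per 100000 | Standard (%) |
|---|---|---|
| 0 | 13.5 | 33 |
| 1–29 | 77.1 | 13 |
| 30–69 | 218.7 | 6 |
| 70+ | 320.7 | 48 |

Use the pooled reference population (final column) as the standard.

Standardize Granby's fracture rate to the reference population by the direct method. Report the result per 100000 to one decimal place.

Standard weights: 0.33, 0.13, 0.06, 0.48.
Standardized rate: 0.3300×13.5 + 0.1300×77.1 + 0.0600×218.7 + 0.4800×320.7 = 181.5360 per 100000.

181.5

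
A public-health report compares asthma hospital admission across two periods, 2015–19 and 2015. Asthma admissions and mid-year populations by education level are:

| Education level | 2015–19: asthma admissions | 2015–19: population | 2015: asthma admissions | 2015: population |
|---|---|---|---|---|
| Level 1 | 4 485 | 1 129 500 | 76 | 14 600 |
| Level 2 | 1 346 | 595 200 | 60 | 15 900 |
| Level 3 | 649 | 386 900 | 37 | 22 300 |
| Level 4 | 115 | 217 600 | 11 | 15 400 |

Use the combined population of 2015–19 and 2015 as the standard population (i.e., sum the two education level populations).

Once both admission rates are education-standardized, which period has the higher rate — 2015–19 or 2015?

Education-specific rates per 10 000 for 2015–19: 39.71, 22.61, 16.77, 5.28.
For 2015: 52.05, 37.74, 16.59, 7.14.
Combined standard total = 2 397 400; weights = 0.4772, 0.2549, 0.1707, 0.0972.
2015–19: 0.4772×39.71 + 0.2549×22.61 + 0.1707×16.77 + 0.0972×5.28 = 28.0907 per 10 000.
2015: 0.4772×52.05 + 0.2549×37.74 + 0.1707×16.59 + 0.0972×7.14 = 37.9870 per 10 000.
The crude rates (28.31 vs 26.98) would put 2015–19 higher, but that reflects its education composition; once standardized to a common education structure, 2015 has the higher underlying rate.

2015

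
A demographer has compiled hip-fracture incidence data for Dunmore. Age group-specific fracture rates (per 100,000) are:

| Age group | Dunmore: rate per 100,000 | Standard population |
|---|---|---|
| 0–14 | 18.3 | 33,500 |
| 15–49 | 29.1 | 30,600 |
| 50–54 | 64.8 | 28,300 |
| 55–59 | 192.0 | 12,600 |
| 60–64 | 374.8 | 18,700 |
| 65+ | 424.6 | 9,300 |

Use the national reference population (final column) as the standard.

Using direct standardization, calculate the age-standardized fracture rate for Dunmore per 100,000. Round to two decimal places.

125.67

Standard total = 133,000; weights = 0.2519, 0.2301, 0.2128, 0.0947, 0.1406, 0.0699.
Standardized rate: 0.2519×18.3 + 0.2301×29.1 + 0.2128×64.8 + 0.0947×192.0 + 0.1406×374.8 + 0.0699×424.6 = 125.6698 per 100,000.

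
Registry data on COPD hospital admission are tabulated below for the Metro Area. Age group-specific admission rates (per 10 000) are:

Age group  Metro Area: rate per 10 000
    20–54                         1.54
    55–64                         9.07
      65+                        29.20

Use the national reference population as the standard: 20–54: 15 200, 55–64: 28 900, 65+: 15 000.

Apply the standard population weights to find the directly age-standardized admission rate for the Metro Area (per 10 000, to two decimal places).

12.24

Standard total = 59 100; weights = 0.2572, 0.4890, 0.2538.
Standardized rate: 0.2572×1.54 + 0.4890×9.07 + 0.2538×29.20 = 12.2425 per 10 000.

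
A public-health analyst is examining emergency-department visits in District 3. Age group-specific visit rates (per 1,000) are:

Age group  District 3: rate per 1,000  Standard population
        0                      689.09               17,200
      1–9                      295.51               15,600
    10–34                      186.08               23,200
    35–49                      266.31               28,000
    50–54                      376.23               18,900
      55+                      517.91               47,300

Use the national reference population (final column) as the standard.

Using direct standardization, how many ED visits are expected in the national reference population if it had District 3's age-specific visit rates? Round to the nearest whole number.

59844

Expected ED visits = Σ (standard pop × age-specific rate ÷ 1,000)
= 17,200×689.09/1,000 + 15,600×295.51/1,000 + 23,200×186.08/1,000 + 28,000×266.31/1,000 + 18,900×376.23/1,000 + 47,300×517.91/1,000
= 11852.35 + 4609.96 + 4317.06 + 7456.68 + 7110.75 + 24497.14 = 59843.93.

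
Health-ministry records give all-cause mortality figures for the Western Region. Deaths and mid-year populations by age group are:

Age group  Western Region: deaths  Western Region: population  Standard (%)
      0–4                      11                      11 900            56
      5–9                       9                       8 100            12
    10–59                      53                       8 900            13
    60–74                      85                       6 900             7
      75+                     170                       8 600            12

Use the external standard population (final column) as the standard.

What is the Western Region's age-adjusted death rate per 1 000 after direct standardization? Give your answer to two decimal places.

Age-specific rates per 1 000 for the Western Region: 0.924, 1.111, 5.955, 12.319, 19.767.
Standard weights: 0.56, 0.12, 0.13, 0.07, 0.12.
Standardized rate: 0.5600×0.924 + 0.1200×1.111 + 0.1300×5.955 + 0.0700×12.319 + 0.1200×19.767 = 4.6595 per 1 000.

4.66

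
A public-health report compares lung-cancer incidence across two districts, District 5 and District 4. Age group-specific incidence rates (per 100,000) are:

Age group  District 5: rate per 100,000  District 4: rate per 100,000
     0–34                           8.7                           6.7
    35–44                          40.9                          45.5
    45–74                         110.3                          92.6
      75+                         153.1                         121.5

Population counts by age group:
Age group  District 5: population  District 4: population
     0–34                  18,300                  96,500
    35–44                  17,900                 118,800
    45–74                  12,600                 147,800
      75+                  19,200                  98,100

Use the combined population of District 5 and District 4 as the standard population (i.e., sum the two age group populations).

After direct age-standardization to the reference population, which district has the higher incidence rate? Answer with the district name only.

Combined standard total = 529,200; weights = 0.2169, 0.2583, 0.3031, 0.2217.
District 5: 0.2169×8.7 + 0.2583×40.9 + 0.3031×110.3 + 0.2217×153.1 = 79.8196 per 100,000.
District 4: 0.2169×6.7 + 0.2583×45.5 + 0.3031×92.6 + 0.2217×121.5 = 68.2048 per 100,000.

District 5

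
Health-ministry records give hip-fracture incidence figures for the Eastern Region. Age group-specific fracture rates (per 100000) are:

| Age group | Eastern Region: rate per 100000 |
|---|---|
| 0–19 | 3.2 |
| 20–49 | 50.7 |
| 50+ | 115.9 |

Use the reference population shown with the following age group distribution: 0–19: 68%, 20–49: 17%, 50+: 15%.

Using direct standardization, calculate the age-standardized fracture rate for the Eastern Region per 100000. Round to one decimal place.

28.2

Standard weights: 0.68, 0.17, 0.15.
Standardized rate: 0.6800×3.2 + 0.1700×50.7 + 0.1500×115.9 = 28.1800 per 100000.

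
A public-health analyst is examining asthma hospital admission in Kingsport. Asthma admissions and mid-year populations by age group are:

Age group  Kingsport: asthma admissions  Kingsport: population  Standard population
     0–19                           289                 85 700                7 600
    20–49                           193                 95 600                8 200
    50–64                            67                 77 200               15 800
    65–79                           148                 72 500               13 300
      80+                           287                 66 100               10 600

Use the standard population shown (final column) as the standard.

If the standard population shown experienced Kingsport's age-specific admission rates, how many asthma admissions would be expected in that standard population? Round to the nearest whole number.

129

Age-specific rates per 10 000 for Kingsport: 33.72, 20.19, 8.68, 20.41, 43.42.
Expected asthma admissions = Σ (standard pop × age-specific rate ÷ 10 000)
= 7 600×33.72/10 000 + 8 200×20.19/10 000 + 15 800×8.68/10 000 + 13 300×20.41/10 000 + 10 600×43.42/10 000
= 25.63 + 16.55 + 13.71 + 27.15 + 46.02 = 129.07.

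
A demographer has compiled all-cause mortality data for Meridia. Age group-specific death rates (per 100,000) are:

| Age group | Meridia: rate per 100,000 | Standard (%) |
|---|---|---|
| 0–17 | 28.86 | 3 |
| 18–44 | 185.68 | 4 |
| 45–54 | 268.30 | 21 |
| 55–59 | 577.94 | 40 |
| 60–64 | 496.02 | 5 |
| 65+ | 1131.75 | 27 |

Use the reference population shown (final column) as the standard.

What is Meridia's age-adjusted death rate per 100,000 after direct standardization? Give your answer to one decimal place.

Standard weights: 0.03, 0.04, 0.21, 0.40, 0.05, 0.27.
Standardized rate: 0.0300×28.86 + 0.0400×185.68 + 0.2100×268.30 + 0.4000×577.94 + 0.0500×496.02 + 0.2700×1131.75 = 626.1855 per 100,000.

626.2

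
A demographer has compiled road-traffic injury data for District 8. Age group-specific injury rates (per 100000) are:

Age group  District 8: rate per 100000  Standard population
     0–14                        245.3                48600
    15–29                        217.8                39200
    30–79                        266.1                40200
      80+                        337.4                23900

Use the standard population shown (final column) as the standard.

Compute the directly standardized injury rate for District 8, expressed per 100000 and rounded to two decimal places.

258.20

Standard total = 151900; weights = 0.3199, 0.2581, 0.2646, 0.1573.
Standardized rate: 0.3199×245.3 + 0.2581×217.8 + 0.2646×266.1 + 0.1573×337.4 = 258.1989 per 100000.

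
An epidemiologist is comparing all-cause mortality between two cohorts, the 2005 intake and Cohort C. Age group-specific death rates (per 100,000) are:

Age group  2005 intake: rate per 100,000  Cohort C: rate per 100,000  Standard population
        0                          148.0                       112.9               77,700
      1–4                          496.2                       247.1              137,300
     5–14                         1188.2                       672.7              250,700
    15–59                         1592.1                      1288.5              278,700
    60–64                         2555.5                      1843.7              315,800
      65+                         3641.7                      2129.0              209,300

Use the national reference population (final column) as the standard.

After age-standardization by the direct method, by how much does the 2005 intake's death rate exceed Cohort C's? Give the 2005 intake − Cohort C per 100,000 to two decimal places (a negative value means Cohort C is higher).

624.00

Standard total = 1,269,500; weights = 0.0612, 0.1082, 0.1975, 0.2195, 0.2488, 0.1649.
The 2005 intake: 0.0612×148.0 + 0.1082×496.2 + 0.1975×1188.2 + 0.2195×1592.1 + 0.2488×2555.5 + 0.1649×3641.7 = 1882.9953 per 100,000.
Cohort C: 0.0612×112.9 + 0.1082×247.1 + 0.1975×672.7 + 0.2195×1288.5 + 0.2488×1843.7 + 0.1649×2129.0 = 1258.9919 per 100,000.
Difference = 1882.9953 − 1258.9919 = 624.0035.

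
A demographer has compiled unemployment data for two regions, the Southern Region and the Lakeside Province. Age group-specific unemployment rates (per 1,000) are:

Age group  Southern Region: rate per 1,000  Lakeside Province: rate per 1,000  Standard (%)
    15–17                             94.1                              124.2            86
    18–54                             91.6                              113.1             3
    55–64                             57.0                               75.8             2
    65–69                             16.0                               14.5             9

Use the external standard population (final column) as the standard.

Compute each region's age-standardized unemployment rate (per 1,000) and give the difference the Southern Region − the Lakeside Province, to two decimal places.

Standard weights: 0.86, 0.03, 0.02, 0.09.
The Southern Region: 0.8600×94.1 + 0.0300×91.6 + 0.0200×57.0 + 0.0900×16.0 = 86.2540 per 1,000.
The Lakeside Province: 0.8600×124.2 + 0.0300×113.1 + 0.0200×75.8 + 0.0900×14.5 = 113.0260 per 1,000.
Difference = 86.2540 − 113.0260 = -26.7720.

-26.77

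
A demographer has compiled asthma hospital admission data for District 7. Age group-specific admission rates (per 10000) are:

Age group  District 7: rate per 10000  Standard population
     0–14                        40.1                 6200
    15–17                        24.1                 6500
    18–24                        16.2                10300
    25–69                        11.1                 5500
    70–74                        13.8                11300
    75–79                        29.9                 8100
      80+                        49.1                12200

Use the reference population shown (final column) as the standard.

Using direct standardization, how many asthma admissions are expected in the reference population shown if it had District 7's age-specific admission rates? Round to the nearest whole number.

Expected asthma admissions = Σ (standard pop × age-specific rate ÷ 10000)
= 6200×40.1/10000 + 6500×24.1/10000 + 10300×16.2/10000 + 5500×11.1/10000 + 11300×13.8/10000 + 8100×29.9/10000 + 12200×49.1/10000
= 24.86 + 15.66 + 16.69 + 6.11 + 15.59 + 24.22 + 59.90 = 163.03.

163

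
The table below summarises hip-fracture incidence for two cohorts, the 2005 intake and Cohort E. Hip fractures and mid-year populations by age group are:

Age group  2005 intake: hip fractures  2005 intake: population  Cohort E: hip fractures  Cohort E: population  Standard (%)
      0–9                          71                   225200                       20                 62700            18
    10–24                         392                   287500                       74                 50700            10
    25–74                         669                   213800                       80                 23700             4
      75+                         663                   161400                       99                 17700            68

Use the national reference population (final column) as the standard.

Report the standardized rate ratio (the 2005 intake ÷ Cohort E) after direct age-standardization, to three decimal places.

0.751

Age-specific rates per 100000 for the 2005 intake: 31.53, 136.35, 312.91, 410.78.
For Cohort E: 31.90, 145.96, 337.55, 559.32.
Standard weights: 0.18, 0.10, 0.04, 0.68.
The 2005 intake: 0.1800×31.53 + 0.1000×136.35 + 0.0400×312.91 + 0.6800×410.78 = 311.1570 per 100000.
Cohort E: 0.1800×31.90 + 0.1000×145.96 + 0.0400×337.55 + 0.6800×559.32 = 414.1784 per 100000.
Ratio = 311.1570 ÷ 414.1784 = 0.75126.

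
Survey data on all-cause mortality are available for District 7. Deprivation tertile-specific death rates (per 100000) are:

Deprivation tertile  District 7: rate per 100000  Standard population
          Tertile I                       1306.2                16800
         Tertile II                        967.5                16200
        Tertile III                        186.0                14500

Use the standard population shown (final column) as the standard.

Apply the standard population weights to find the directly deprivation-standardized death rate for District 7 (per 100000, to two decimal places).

848.73

Standard total = 47500; weights = 0.3537, 0.3411, 0.3053.
Standardized rate: 0.3537×1306.2 + 0.3411×967.5 + 0.3053×186.0 = 848.7297 per 100000.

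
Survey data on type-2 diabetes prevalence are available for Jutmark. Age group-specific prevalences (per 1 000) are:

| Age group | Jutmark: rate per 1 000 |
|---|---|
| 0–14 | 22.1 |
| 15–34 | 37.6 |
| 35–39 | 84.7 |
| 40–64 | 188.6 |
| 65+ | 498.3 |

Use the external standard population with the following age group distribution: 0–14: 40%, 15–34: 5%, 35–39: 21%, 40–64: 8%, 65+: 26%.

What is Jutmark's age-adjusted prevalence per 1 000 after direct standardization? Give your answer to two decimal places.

173.15

Standard weights: 0.40, 0.05, 0.21, 0.08, 0.26.
Standardized rate: 0.4000×22.1 + 0.0500×37.6 + 0.2100×84.7 + 0.0800×188.6 + 0.2600×498.3 = 173.1530 per 1 000.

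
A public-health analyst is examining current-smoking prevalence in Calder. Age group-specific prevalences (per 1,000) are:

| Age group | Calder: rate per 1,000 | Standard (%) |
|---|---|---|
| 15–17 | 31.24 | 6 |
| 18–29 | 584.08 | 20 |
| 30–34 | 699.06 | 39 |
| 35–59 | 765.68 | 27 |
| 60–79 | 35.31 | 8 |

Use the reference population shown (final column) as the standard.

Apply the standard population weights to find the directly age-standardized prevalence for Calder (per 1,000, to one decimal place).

600.9

Standard weights: 0.06, 0.20, 0.39, 0.27, 0.08.
Standardized rate: 0.0600×31.24 + 0.2000×584.08 + 0.3900×699.06 + 0.2700×765.68 + 0.0800×35.31 = 600.8822 per 1,000.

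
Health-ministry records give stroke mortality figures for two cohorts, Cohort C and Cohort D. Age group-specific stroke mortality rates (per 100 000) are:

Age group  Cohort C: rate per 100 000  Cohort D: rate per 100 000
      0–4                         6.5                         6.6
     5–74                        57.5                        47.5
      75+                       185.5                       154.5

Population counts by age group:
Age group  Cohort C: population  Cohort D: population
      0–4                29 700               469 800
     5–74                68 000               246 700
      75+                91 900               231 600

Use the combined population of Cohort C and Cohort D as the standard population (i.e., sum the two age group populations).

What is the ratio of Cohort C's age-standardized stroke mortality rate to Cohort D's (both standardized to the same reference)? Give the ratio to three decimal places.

Combined standard total = 1 137 700; weights = 0.4390, 0.2766, 0.2843.
Cohort C: 0.4390×6.5 + 0.2766×57.5 + 0.2843×185.5 = 71.5050 per 100 000.
Cohort D: 0.4390×6.6 + 0.2766×47.5 + 0.2843×154.5 = 59.9681 per 100 000.
Ratio = 71.5050 ÷ 59.9681 = 1.19238.

1.192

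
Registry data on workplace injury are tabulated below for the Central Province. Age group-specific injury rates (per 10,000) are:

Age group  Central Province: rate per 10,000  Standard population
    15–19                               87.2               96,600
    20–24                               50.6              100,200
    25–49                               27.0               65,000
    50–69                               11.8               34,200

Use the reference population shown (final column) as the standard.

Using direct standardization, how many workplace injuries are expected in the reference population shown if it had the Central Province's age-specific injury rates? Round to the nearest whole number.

Expected workplace injuries = Σ (standard pop × age-specific rate ÷ 10,000)
= 96,600×87.2/10,000 + 100,200×50.6/10,000 + 65,000×27.0/10,000 + 34,200×11.8/10,000
= 842.35 + 507.01 + 175.50 + 40.36 = 1565.22.

1565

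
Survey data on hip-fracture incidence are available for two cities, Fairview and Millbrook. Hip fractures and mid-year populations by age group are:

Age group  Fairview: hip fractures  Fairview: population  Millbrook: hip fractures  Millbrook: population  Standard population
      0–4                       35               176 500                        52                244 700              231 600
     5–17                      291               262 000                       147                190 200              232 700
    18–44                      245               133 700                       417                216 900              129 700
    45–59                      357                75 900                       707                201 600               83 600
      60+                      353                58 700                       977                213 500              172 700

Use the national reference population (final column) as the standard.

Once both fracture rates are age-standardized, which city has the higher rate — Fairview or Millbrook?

Fairview

Age-specific rates per 100 000 for Fairview: 19.83, 111.07, 183.25, 470.36, 601.36.
For Millbrook: 21.25, 77.29, 192.25, 350.69, 457.61.
Standard total = 850 300; weights = 0.2724, 0.2737, 0.1525, 0.0983, 0.2031.
Fairview: 0.2724×19.83 + 0.2737×111.07 + 0.1525×183.25 + 0.0983×470.36 + 0.2031×601.36 = 232.1327 per 100 000.
Millbrook: 0.2724×21.25 + 0.2737×77.29 + 0.1525×192.25 + 0.0983×350.69 + 0.2031×457.61 = 183.6872 per 100 000.
The crude rates (181.24 vs 215.58) would put Millbrook higher, but that reflects its age composition; once standardized to a common age structure, Fairview has the higher underlying rate.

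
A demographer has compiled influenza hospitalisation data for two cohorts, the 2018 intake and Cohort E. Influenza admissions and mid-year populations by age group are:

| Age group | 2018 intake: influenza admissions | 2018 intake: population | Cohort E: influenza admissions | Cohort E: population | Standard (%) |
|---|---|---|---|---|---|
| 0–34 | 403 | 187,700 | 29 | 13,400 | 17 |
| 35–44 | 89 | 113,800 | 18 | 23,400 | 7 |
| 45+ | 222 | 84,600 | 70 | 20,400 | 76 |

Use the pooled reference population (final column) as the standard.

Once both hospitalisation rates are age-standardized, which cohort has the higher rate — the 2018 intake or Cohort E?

Age-specific rates per 100,000 for the 2018 intake: 214.70, 78.21, 262.41.
For Cohort E: 216.42, 76.92, 343.14.
Standard weights: 0.17, 0.07, 0.76.
The 2018 intake: 0.1700×214.70 + 0.0700×78.21 + 0.7600×262.41 = 241.4069 per 100,000.
Cohort E: 0.1700×216.42 + 0.0700×76.92 + 0.7600×343.14 = 302.9600 per 100,000.

Cohort E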